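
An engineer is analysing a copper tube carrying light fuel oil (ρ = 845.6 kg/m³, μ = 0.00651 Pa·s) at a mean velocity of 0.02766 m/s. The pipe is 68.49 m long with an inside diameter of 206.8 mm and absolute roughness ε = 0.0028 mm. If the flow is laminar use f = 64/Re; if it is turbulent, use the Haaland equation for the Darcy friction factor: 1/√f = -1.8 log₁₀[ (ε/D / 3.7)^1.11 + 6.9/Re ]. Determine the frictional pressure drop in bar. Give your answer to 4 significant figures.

ΔP ≈ 9.228×10^-5 bar

Reynolds number Re = ρVD/μ = 845.6 · 0.02766 · 0.2068 / 0.00651 = 743.
Re < 2300 → laminar flow, so f = 64/Re = 64/743 = 0.08614 (the turbulent correlation is not needed).
Darcy-Weisbach: ΔP = f(L/D)(ρV²/2) = 0.08614·(68.49/0.2068)·(845.6·0.02766²/2) = 0.08614·331.2·0.3235 = 9.228 Pa.
ΔP = 9.228 Pa = 9.228×10^-5 bar.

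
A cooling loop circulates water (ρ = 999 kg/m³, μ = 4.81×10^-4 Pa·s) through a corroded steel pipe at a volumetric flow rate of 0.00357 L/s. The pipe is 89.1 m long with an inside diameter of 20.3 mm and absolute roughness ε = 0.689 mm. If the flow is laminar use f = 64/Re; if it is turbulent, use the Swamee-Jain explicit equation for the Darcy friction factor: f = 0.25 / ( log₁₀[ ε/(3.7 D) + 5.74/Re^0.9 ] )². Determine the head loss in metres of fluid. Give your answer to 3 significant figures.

Q = 0.00357 L/s = 0.00357/1000 = 3.57e-06 m³/s.
Cross-sectional area A = πD²/4 = π(0.0203)²/4 = 0.0003237 m²; mean velocity V = Q/A = 3.57e-06/0.0003237 = 0.01103 m/s.
Reynolds number Re = ρVD/μ = 999 · 0.01103 · 0.0203 / 0.000481 = 465.1.
Re < 2300 → laminar flow, so f = 64/Re = 64/465.1 = 0.1376 (the turbulent correlation is not needed).
Darcy-Weisbach: ΔP = f(L/D)(ρV²/2) = 0.1376·(89.1/0.0203)·(999·0.01103²/2) = 0.1376·4389·0.06077 = 36.71 Pa.
Head loss h_f = ΔP/(ρg) = 36.71/(999·9.81) = 0.00375 m.

h_f ≈ 0.00375 m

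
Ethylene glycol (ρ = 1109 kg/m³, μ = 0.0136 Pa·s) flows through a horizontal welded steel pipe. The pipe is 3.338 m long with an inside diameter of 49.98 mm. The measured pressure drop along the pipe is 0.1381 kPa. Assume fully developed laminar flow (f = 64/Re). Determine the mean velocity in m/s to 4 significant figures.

For laminar flow, f = 64/Re with Re = ρVD/μ, so Darcy-Weisbach reduces to ΔP = 32μLV/D². Solving for V: V = ΔP·D²/(32μL) = 138.1·(0.04998)²/(32·0.0136·3.338) = 0.2375 m/s.
Check: Re = ρVD/μ = 1109·0.2375·0.04998/0.0136 = 967.8 < 2300, so the laminar assumption holds.

V ≈ 0.2375 m/s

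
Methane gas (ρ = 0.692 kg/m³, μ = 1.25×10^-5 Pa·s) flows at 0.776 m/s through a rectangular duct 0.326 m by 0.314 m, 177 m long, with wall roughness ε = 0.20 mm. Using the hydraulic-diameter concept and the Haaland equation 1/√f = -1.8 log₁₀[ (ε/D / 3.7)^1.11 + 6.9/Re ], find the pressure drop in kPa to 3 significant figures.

Hydraulic diameter D_h = 4A/P = 4·(0.326·0.314)/(2·(0.326+0.314)) = 0.4095/1.28 = 0.3199 m.
Re = ρVD_h/μ = 0.692·0.776·0.3199/1.25e-05 = 1.374e+04.
ε/D_h = 0.0002/0.3199 = 0.000625; Haaland gives 1/√f = -1.8 log₁₀[6.5e-05+0.000502] = 5.843, so f = 0.02929.
ΔP = f(L/D_h)(ρV²/2) = 0.02929·177/0.3199·0.2084 = 3.376 Pa.
ΔP = 0.00338 kPa.

ΔP ≈ 0.00338 kPa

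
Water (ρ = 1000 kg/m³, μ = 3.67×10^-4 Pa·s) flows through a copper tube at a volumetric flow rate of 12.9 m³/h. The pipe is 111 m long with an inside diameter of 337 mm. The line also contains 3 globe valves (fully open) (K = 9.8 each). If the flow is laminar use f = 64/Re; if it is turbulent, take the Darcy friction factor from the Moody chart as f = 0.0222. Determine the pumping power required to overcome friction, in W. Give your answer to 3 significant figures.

Q = 12.9 m³/h = 12.9/3600 = 0.003583 m³/s.
Cross-sectional area A = πD²/4 = π(0.337)²/4 = 0.0892 m²; mean velocity V = Q/A = 0.003583/0.0892 = 0.04017 m/s.
Reynolds number Re = ρVD/μ = 1000 · 0.04017 · 0.337 / 0.000367 = 3.689e+04.
Re > 4000 → turbulent; use the Moody-chart value f = 0.0222.
Total minor-loss coefficient ΣK = 3·9.8 = 29.4.
ΔP = [f·L/D + ΣK]·(ρV²/2) = [0.0222·111/0.337 + 29.4]·(1000·0.04017²/2) = [7.312 + 29.4]·0.8069 = 29.62 Pa.
Pumping power P = QΔP = 0.003583·29.62 = 0.1062 W = 0.106 W.

P ≈ 0.106 W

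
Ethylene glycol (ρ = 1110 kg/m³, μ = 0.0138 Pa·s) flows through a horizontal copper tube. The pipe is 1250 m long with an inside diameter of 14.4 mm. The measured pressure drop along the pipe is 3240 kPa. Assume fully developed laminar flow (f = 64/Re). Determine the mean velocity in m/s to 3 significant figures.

For laminar flow, f = 64/Re with Re = ρVD/μ, so Darcy-Weisbach reduces to ΔP = 32μLV/D². Solving for V: V = ΔP·D²/(32μL) = 3.24e+06·(0.0144)²/(32·0.0138·1250) = 1.217 m/s.
Check: Re = ρVD/μ = 1110·1.217·0.0144/0.0138 = 1410 < 2300, so the laminar assumption holds.

V ≈ 1.22 m/s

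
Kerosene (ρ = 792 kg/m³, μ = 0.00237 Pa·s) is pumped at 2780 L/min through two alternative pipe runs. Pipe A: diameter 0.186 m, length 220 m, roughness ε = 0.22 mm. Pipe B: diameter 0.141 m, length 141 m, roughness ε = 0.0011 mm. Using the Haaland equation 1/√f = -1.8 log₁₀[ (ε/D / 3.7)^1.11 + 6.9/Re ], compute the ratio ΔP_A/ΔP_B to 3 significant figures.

Pipe A: V = Q/A = 0.04633/0.02717 = 1.705 m/s; Re = 1.06e+05; ε/D = 0.00118; Haaland → f = 0.02248; ΔP_A = f(L/D)(ρV²/2) = 3.061e+04 Pa.
Pipe B: V = Q/A = 0.04633/0.01561 = 2.967 m/s; Re = 1.398e+05; ε/D = 7.8e-06; Haaland → f = 0.01667; ΔP_B = f(L/D)(ρV²/2) = 5.814e+04 Pa.
ΔP_A/ΔP_B = 3.061e+04/5.814e+04 = 0.527.

ΔP_A/ΔP_B ≈ 0.527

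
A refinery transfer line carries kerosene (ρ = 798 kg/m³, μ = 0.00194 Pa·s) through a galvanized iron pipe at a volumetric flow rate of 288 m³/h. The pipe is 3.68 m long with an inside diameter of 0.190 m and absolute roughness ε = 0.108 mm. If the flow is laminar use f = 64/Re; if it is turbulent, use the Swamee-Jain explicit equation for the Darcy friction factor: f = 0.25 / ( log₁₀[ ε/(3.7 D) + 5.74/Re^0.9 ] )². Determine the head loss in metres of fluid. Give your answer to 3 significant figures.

h_f ≈ 0.150 m

Q = 288 m³/h = 288/3600 = 0.08 m³/s.
Cross-sectional area A = πD²/4 = π(0.19)²/4 = 0.02835 m²; mean velocity V = Q/A = 0.08/0.02835 = 2.822 m/s.
Reynolds number Re = ρVD/μ = 798 · 2.822 · 0.19 / 0.00194 = 2.205e+05.
Re > 4000 → turbulent. Relative roughness ε/D = 0.000108/0.19 = 0.000568. Swamee-Jain: f = 0.25/(log₁₀[0.000568/3.7 + 5.74/2.205e+05^0.9])² = 0.25/(log₁₀[0.000154 + 8.91e-05])² = 0.25/(-3.615)² = 0.01913.
Darcy-Weisbach: ΔP = f(L/D)(ρV²/2) = 0.01913·(3.68/0.19)·(798·2.822²/2) = 0.01913·19.37·3177 = 1177 Pa.
Head loss h_f = ΔP/(ρg) = 1177/(798·9.81) = 0.150 m.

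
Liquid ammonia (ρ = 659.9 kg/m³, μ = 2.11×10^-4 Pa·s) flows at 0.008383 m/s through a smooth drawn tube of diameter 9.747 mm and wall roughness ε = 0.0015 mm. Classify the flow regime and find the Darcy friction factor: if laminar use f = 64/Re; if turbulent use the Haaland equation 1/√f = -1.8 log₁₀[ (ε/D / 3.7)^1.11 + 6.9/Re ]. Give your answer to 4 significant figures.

f ≈ 0.2504

Re = ρVD/μ = 659.9·0.008383·0.009747/0.000211 = 255.5.
Re < 2300 → laminar, so f = 64/Re = 0.2504 (roughness is irrelevant in laminar flow).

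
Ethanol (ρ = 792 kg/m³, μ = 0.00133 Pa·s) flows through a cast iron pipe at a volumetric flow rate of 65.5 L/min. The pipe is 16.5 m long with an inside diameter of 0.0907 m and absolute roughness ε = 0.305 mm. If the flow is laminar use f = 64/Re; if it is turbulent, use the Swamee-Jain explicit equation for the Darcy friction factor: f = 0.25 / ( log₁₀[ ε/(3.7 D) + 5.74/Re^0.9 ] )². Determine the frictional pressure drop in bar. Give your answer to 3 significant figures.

Q = 65.5 L/min = 65.5/60000 = 0.001092 m³/s.
Cross-sectional area A = πD²/4 = π(0.0907)²/4 = 0.006461 m²; mean velocity V = Q/A = 0.001092/0.006461 = 0.169 m/s.
Reynolds number Re = ρVD/μ = 792 · 0.169 · 0.0907 / 0.00133 = 9126.
Re > 4000 → turbulent. Relative roughness ε/D = 0.000305/0.0907 = 0.00336. Swamee-Jain: f = 0.25/(log₁₀[0.00336/3.7 + 5.74/9126^0.9])² = 0.25/(log₁₀[0.000909 + 0.00157])² = 0.25/(-2.607)² = 0.0368.
Darcy-Weisbach: ΔP = f(L/D)(ρV²/2) = 0.0368·(16.5/0.0907)·(792·0.169²/2) = 0.0368·181.9·11.3 = 75.68 Pa.
ΔP = 75.68 Pa = 7.57×10^-4 bar.

ΔP ≈ 7.57×10^-4 bar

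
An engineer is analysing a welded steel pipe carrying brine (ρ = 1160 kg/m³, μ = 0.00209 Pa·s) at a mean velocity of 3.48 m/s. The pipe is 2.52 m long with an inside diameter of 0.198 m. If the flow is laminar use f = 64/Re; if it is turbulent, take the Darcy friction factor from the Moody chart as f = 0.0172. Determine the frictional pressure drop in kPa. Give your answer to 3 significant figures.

Reynolds number Re = ρVD/μ = 1160 · 3.48 · 0.198 / 0.00209 = 3.824e+05.
Re > 4000 → turbulent; use the Moody-chart value f = 0.0172.
Darcy-Weisbach: ΔP = f(L/D)(ρV²/2) = 0.0172·(2.52/0.198)·(1160·3.48²/2) = 0.0172·12.73·7024 = 1538 Pa.
ΔP = 1538 Pa = 1.54 kPa.

ΔP ≈ 1.54 kPa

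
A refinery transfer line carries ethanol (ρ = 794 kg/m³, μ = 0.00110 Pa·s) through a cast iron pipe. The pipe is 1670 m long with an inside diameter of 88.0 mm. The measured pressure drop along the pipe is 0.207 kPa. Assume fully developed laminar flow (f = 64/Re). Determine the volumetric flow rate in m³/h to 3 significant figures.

For laminar flow, f = 64/Re with Re = ρVD/μ, so Darcy-Weisbach reduces to ΔP = 32μLV/D². Solving for V: V = ΔP·D²/(32μL) = 207·(0.088)²/(32·0.0011·1670) = 0.02727 m/s.
Check: Re = ρVD/μ = 794·0.02727·0.088/0.0011 = 1732 < 2300, so the laminar assumption holds.
Q = V·A = 0.02727·(π/4·0.088²) = 0.0001659 m³/s = 0.597 m³/h.

Q ≈ 0.597 m³/h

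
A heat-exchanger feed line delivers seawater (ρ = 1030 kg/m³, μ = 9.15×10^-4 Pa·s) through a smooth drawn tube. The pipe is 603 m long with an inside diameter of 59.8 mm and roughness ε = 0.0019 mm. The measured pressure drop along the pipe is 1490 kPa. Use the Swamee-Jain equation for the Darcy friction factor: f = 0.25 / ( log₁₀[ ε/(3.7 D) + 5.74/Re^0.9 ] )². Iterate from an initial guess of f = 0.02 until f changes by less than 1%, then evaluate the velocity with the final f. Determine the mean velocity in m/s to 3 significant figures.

Rearranging Darcy-Weisbach: V = √(2·ΔP·D/(f·L·ρ)). With ε/D = 1.9e-06/0.0598 = 3.18e-05, iterate starting from f = 0.02:
  f = 0.02 → V = √(2·1.49e+06·0.0598/(0.02·603·1030)) = 3.788 m/s; Re = ρVD/μ = 2.55e+05; f → 0.01515
  f = 0.01515 → V = 4.351 m/s; Re = 2.929e+05; f → 0.0148
  f = 0.0148 → V = 4.403 m/s; Re = 2.964e+05; f → 0.01477
Converged (Δf/f < 1%). With the final f = 0.01477: V = √(2·1.49e+06·0.0598/(0.01477·603·1030)) = 4.408 m/s.

V ≈ 4.41 m/s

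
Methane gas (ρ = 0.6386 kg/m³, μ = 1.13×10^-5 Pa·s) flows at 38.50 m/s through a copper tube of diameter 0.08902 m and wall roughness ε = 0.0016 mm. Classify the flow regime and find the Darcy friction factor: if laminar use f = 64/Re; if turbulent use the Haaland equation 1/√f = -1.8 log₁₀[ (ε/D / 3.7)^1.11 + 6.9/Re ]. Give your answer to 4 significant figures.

Re = ρVD/μ = 0.6386·38.5·0.08902/1.13e-05 = 1.937e+05.
Re > 4000 → turbulent. ε/D = 1.6e-06/0.08902 = 1.8e-05; Haaland: 1/√f = -1.8 log₁₀[1.26e-06 + 3.56e-05] = 7.98, so f = 0.01571.

f ≈ 0.01571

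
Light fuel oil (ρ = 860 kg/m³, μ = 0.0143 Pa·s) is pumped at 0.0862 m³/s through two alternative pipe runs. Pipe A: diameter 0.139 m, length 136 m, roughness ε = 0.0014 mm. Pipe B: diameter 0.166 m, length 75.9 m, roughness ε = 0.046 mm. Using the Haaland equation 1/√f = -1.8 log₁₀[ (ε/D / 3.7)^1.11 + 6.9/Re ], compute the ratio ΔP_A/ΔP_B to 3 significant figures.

ΔP_A/ΔP_B ≈ 4.05

Pipe A: V = Q/A = 0.0862/0.01517 = 5.681 m/s; Re = 4.749e+04; ε/D = 1.01e-05; Haaland → f = 0.02098; ΔP_A = f(L/D)(ρV²/2) = 2.848e+05 Pa.
Pipe B: V = Q/A = 0.0862/0.02164 = 3.983 m/s; Re = 3.976e+04; ε/D = 0.000277; Haaland → f = 0.02255; ΔP_B = f(L/D)(ρV²/2) = 7.034e+04 Pa.
ΔP_A/ΔP_B = 2.848e+05/7.034e+04 = 4.05.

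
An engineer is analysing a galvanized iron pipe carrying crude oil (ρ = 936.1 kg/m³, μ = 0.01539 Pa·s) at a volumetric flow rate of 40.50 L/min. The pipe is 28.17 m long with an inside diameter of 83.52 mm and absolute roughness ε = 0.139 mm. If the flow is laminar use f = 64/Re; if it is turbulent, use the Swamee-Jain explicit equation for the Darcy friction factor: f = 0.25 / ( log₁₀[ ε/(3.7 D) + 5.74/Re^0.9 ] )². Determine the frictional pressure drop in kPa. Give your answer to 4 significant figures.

ΔP ≈ 0.2450 kPa

Q = 40.50 L/min = 40.50/60000 = 0.000675 m³/s.
Cross-sectional area A = πD²/4 = π(0.08352)²/4 = 0.005479 m²; mean velocity V = Q/A = 0.000675/0.005479 = 0.1232 m/s.
Reynolds number Re = ρVD/μ = 936.1 · 0.1232 · 0.08352 / 0.0154 = 625.9.
Re < 2300 → laminar flow, so f = 64/Re = 64/625.9 = 0.1023 (the turbulent correlation is not needed).
Darcy-Weisbach: ΔP = f(L/D)(ρV²/2) = 0.1023·(28.17/0.08352)·(936.1·0.1232²/2) = 0.1023·337.3·7.105 = 245 Pa.
ΔP = 245 Pa = 0.2450 kPa.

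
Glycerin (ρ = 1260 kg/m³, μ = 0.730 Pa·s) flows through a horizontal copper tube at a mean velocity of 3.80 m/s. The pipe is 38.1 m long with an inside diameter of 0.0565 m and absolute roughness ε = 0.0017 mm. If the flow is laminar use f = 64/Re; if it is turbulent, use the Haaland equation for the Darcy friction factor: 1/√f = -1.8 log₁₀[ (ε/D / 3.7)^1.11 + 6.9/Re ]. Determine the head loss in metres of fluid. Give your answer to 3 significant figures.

Reynolds number Re = ρVD/μ = 1260 · 3.8 · 0.0565 / 0.73 = 370.6.
Re < 2300 → laminar flow, so f = 64/Re = 64/370.6 = 0.1727 (the turbulent correlation is not needed).
Darcy-Weisbach: ΔP = f(L/D)(ρV²/2) = 0.1727·(38.1/0.0565)·(1260·3.8²/2) = 0.1727·674.3·9097 = 1.059e+06 Pa.
Head loss h_f = ΔP/(ρg) = 1.059e+06/(1260·9.81) = 85.7 m.

h_f ≈ 85.7 m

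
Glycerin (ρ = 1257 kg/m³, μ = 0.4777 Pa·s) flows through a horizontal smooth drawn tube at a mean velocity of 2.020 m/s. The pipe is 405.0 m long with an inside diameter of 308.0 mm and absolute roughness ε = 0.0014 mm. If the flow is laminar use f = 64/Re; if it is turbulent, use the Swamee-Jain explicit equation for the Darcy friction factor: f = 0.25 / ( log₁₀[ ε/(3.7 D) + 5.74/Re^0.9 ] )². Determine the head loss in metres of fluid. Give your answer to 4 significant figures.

h_f ≈ 10.69 m

Reynolds number Re = ρVD/μ = 1257 · 2.02 · 0.308 / 0.478 = 1637.
Re < 2300 → laminar flow, so f = 64/Re = 64/1637 = 0.03909 (the turbulent correlation is not needed).
Darcy-Weisbach: ΔP = f(L/D)(ρV²/2) = 0.03909·(405/0.308)·(1257·2.02²/2) = 0.03909·1315·2565 = 1.318e+05 Pa.
Head loss h_f = ΔP/(ρg) = 1.318e+05/(1257·9.81) = 10.69 m.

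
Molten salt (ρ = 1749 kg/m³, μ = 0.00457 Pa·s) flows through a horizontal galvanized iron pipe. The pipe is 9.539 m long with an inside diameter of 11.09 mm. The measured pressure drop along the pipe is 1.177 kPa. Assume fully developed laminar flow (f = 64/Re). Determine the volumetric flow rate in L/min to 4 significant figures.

Q ≈ 0.6014 L/min

For laminar flow, f = 64/Re with Re = ρVD/μ, so Darcy-Weisbach reduces to ΔP = 32μLV/D². Solving for V: V = ΔP·D²/(32μL) = 1177·(0.01109)²/(32·0.00457·9.539) = 0.1038 m/s.
Check: Re = ρVD/μ = 1749·0.1038·0.01109/0.00457 = 440.4 < 2300, so the laminar assumption holds.
Q = V·A = 0.1038·(π/4·0.01109²) = 1.002e-05 m³/s = 0.6014 L/min.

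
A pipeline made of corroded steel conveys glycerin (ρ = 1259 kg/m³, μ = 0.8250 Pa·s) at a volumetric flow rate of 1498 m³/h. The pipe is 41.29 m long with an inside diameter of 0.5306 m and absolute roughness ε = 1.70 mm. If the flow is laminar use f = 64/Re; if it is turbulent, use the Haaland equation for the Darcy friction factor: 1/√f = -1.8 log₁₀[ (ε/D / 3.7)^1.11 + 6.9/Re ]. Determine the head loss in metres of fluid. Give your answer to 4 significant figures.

Q = 1498 m³/h = 1498/3600 = 0.4161 m³/s.
Cross-sectional area A = πD²/4 = π(0.5306)²/4 = 0.2211 m²; mean velocity V = Q/A = 0.4161/0.2211 = 1.882 m/s.
Reynolds number Re = ρVD/μ = 1259 · 1.882 · 0.5306 / 0.825 = 1524.
Re < 2300 → laminar flow, so f = 64/Re = 64/1524 = 0.042 (the turbulent correlation is not needed).
Darcy-Weisbach: ΔP = f(L/D)(ρV²/2) = 0.042·(41.29/0.5306)·(1259·1.882²/2) = 0.042·77.82·2229 = 7286 Pa.
Head loss h_f = ΔP/(ρg) = 7286/(1259·9.81) = 0.5899 m.

h_f ≈ 0.5899 m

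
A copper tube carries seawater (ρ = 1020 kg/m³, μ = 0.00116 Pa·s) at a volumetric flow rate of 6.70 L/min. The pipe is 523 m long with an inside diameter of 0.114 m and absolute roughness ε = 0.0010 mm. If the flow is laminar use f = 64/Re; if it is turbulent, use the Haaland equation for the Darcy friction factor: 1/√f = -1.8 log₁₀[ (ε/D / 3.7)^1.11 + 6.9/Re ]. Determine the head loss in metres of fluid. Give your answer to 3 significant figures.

Q = 6.70 L/min = 6.70/60000 = 0.0001117 m³/s.
Cross-sectional area A = πD²/4 = π(0.114)²/4 = 0.01021 m²; mean velocity V = Q/A = 0.0001117/0.01021 = 0.01094 m/s.
Reynolds number Re = ρVD/μ = 1020 · 0.01094 · 0.114 / 0.00116 = 1097.
Re < 2300 → laminar flow, so f = 64/Re = 64/1097 = 0.05836 (the turbulent correlation is not needed).
Darcy-Weisbach: ΔP = f(L/D)(ρV²/2) = 0.05836·(523/0.114)·(1020·0.01094²/2) = 0.05836·4588·0.06104 = 16.34 Pa.
Head loss h_f = ΔP/(ρg) = 16.34/(1020·9.81) = 0.00163 m.

h_f ≈ 0.00163 m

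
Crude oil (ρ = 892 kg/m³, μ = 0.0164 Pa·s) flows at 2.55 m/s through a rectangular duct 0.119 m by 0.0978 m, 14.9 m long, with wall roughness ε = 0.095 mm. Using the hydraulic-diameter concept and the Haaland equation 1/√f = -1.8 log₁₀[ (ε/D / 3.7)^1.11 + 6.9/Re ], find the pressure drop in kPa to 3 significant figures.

ΔP ≈ 11.7 kPa

Hydraulic diameter D_h = 4A/P = 4·(0.119·0.0978)/(2·(0.119+0.0978)) = 0.04655/0.4336 = 0.1074 m.
Re = ρVD_h/μ = 892·2.55·0.1074/0.0164 = 1.489e+04.
ε/D_h = 9.5e-05/0.1074 = 0.000885; Haaland gives 1/√f = -1.8 log₁₀[9.56e-05+0.000463] = 5.855, so f = 0.02917.
ΔP = f(L/D_h)(ρV²/2) = 0.02917·14.9/0.1074·2900 = 1.174e+04 Pa.
ΔP = 11.7 kPa.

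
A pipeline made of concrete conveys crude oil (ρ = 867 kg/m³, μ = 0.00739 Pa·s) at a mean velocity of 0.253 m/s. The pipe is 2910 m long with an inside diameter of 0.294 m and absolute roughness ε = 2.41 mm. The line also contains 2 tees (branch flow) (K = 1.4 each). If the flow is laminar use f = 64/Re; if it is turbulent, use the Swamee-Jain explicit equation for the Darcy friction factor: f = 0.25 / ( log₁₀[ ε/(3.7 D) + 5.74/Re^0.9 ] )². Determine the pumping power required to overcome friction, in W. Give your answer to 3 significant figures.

P ≈ 204 W

Reynolds number Re = ρVD/μ = 867 · 0.253 · 0.294 / 0.00739 = 8727.
Re > 4000 → turbulent. Relative roughness ε/D = 0.00241/0.294 = 0.0082. Swamee-Jain: f = 0.25/(log₁₀[0.0082/3.7 + 5.74/8727^0.9])² = 0.25/(log₁₀[0.00222 + 0.00163])² = 0.25/(-2.415)² = 0.04286.
Total minor-loss coefficient ΣK = 2·1.4 = 2.8.
ΔP = [f·L/D + ΣK]·(ρV²/2) = [0.04286·2910/0.294 + 2.8]·(867·0.253²/2) = [424.3 + 2.8]·27.75 = 1.185e+04 Pa.
Q = V·A = 0.253·0.06789 = 0.01718 m³/s.
Pumping power P = QΔP = 0.01718·1.185e+04 = 203.5 W = 204 W.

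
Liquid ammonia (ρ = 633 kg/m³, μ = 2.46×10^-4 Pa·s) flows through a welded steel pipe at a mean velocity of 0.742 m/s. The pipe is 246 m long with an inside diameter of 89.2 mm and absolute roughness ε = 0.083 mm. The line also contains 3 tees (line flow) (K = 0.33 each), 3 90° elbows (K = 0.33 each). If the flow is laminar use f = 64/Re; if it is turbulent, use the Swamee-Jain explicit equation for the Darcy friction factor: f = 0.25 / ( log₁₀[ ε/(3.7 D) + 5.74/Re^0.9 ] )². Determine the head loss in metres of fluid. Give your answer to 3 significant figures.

h_f ≈ 1.69 m

Reynolds number Re = ρVD/μ = 633 · 0.742 · 0.0892 / 0.000246 = 1.703e+05.
Re > 4000 → turbulent. Relative roughness ε/D = 8.3e-05/0.0892 = 0.00093. Swamee-Jain: f = 0.25/(log₁₀[0.00093/3.7 + 5.74/1.703e+05^0.9])² = 0.25/(log₁₀[0.000251 + 0.000112])² = 0.25/(-3.439)² = 0.02114.
Total minor-loss coefficient ΣK = 3·0.33 + 3·0.33 = 1.98.
ΔP = [f·L/D + ΣK]·(ρV²/2) = [0.02114·246/0.0892 + 1.98]·(633·0.742²/2) = [58.3 + 1.98]·174.3 = 1.05e+04 Pa.
Head loss h_f = ΔP/(ρg) = 1.05e+04/(633·9.81) = 1.69 m.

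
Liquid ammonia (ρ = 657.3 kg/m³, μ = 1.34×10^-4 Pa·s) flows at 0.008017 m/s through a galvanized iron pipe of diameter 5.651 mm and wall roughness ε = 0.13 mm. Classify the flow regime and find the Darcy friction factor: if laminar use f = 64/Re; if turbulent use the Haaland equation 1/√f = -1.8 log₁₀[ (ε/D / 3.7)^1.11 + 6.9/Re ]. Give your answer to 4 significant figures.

Re = ρVD/μ = 657.3·0.008017·0.005651/0.000134 = 222.2.
Re < 2300 → laminar, so f = 64/Re = 0.288 (roughness is irrelevant in laminar flow).

f ≈ 0.2880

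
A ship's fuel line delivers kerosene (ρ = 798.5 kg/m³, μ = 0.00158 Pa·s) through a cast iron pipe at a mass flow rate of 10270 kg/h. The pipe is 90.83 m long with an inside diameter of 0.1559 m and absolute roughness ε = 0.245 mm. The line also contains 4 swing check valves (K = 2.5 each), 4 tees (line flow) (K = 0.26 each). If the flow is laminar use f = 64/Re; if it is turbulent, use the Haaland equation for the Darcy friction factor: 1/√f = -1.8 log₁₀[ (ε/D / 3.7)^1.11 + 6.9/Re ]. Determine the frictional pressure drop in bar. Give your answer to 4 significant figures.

ṁ = 10270 kg/h = 10270/3600 = 2.853 kg/s.
A = πD²/4 = π(0.1559)²/4 = 0.01909 m²; mean velocity V = ṁ/(ρA) = 2.853/(798.5 · 0.01909) = 0.1872 m/s.
Reynolds number Re = ρVD/μ = 798.5 · 0.1872 · 0.1559 / 0.00158 = 1.475e+04.
Re > 4000 → turbulent. Relative roughness ε/D = 0.000245/0.1559 = 0.00157. Haaland: 1/√f = -1.8 log₁₀[(0.00157/3.7)^1.11 + 6.9/1.475e+04] = -1.8 log₁₀[0.000181 + 0.000468] = 5.738, so f = 0.03037.
Total minor-loss coefficient ΣK = 4·2.5 + 4·0.26 = 11.
ΔP = [f·L/D + ΣK]·(ρV²/2) = [0.03037·90.83/0.1559 + 11]·(798.5·0.1872²/2) = [17.69 + 11]·13.99 = 401.8 Pa.
ΔP = 401.8 Pa = 0.004018 bar.

ΔP ≈ 0.004018 bar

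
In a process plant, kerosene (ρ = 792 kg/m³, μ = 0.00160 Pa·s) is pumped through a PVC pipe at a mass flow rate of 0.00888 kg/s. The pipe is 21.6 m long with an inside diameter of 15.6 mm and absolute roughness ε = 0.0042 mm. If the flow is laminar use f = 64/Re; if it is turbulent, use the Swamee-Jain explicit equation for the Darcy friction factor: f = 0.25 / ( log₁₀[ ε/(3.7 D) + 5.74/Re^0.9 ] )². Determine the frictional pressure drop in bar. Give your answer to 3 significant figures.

ΔP ≈ 0.00267 bar

A = πD²/4 = π(0.0156)²/4 = 0.0001911 m²; mean velocity V = ṁ/(ρA) = 0.00888/(792 · 0.0001911) = 0.05866 m/s.
Reynolds number Re = ρVD/μ = 792 · 0.05866 · 0.0156 / 0.0016 = 453.
Re < 2300 → laminar flow, so f = 64/Re = 64/453 = 0.1413 (the turbulent correlation is not needed).
Darcy-Weisbach: ΔP = f(L/D)(ρV²/2) = 0.1413·(21.6/0.0156)·(792·0.05866²/2) = 0.1413·1385·1.363 = 266.6 Pa.
ΔP = 266.6 Pa = 0.00267 bar.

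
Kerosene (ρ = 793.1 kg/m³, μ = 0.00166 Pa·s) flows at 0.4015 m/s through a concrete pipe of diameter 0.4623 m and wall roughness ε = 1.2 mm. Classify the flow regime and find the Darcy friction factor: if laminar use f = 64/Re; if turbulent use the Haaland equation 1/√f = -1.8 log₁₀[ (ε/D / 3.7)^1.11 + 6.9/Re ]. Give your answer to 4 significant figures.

Re = ρVD/μ = 793.1·0.4015·0.4623/0.00166 = 8.868e+04.
Re > 4000 → turbulent. ε/D = 0.0012/0.4623 = 0.0026; Haaland: 1/√f = -1.8 log₁₀[0.000316 + 7.78e-05] = 6.129, so f = 0.02662.

f ≈ 0.02662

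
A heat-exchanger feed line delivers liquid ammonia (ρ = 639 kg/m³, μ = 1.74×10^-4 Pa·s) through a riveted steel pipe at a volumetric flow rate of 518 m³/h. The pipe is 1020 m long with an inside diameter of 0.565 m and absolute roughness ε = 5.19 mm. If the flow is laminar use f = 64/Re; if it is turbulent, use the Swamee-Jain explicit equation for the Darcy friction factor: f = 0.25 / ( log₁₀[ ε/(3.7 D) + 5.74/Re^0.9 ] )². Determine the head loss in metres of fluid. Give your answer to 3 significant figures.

Q = 518 m³/h = 518/3600 = 0.1439 m³/s.
Cross-sectional area A = πD²/4 = π(0.565)²/4 = 0.2507 m²; mean velocity V = Q/A = 0.1439/0.2507 = 0.5739 m/s.
Reynolds number Re = ρVD/μ = 639 · 0.5739 · 0.565 / 0.000174 = 1.191e+06.
Re > 4000 → turbulent. Relative roughness ε/D = 0.00519/0.565 = 0.00919. Swamee-Jain: f = 0.25/(log₁₀[0.00919/3.7 + 5.74/1.191e+06^0.9])² = 0.25/(log₁₀[0.00248 + 1.95e-05])² = 0.25/(-2.602)² = 0.03693.
Darcy-Weisbach: ΔP = f(L/D)(ρV²/2) = 0.03693·(1020/0.565)·(639·0.5739²/2) = 0.03693·1805·105.2 = 7017 Pa.
Head loss h_f = ΔP/(ρg) = 7017/(639·9.81) = 1.12 m.

h_f ≈ 1.12 m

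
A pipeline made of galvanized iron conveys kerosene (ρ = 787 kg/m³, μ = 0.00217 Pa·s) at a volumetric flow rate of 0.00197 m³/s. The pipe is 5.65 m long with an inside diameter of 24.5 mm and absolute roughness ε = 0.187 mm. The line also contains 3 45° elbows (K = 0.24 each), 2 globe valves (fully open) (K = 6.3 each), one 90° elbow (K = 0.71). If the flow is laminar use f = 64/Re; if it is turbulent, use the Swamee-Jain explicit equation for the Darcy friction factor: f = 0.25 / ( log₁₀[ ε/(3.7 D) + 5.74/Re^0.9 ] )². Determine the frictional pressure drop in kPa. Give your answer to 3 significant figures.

Cross-sectional area A = πD²/4 = π(0.0245)²/4 = 0.0004714 m²; mean velocity V = Q/A = 0.00197/0.0004714 = 4.179 m/s.
Reynolds number Re = ρVD/μ = 787 · 4.179 · 0.0245 / 0.00217 = 3.713e+04.
Re > 4000 → turbulent. Relative roughness ε/D = 0.000187/0.0245 = 0.00763. Swamee-Jain: f = 0.25/(log₁₀[0.00763/3.7 + 5.74/3.713e+04^0.9])² = 0.25/(log₁₀[0.00206 + 0.000443])² = 0.25/(-2.601)² = 0.03695.
Total minor-loss coefficient ΣK = 3·0.24 + 2·6.3 + 1·0.71 = 14.
ΔP = [f·L/D + ΣK]·(ρV²/2) = [0.03695·5.65/0.0245 + 14]·(787·4.179²/2) = [8.521 + 14]·6871 = 1.55e+05 Pa.
ΔP = 1.55e+05 Pa = 155 kPa.

ΔP ≈ 155 kPa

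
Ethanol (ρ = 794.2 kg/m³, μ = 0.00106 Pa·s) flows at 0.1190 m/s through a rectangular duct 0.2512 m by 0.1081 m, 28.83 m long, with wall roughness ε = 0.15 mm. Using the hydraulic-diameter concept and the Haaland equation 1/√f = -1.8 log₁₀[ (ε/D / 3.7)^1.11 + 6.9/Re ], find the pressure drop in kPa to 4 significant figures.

Hydraulic diameter D_h = 4A/P = 4·(0.2512·0.1081)/(2·(0.2512+0.1081)) = 0.1086/0.7186 = 0.1512 m.
Re = ρVD_h/μ = 794.2·0.119·0.1512/0.00106 = 1.348e+04.
ε/D_h = 0.00015/0.1512 = 0.000992; Haaland gives 1/√f = -1.8 log₁₀[0.000109+0.000512] = 5.773, so f = 0.03.
ΔP = f(L/D_h)(ρV²/2) = 0.03·28.83/0.1512·5.623 = 32.18 Pa.
ΔP = 0.03218 kPa.

ΔP ≈ 0.03218 kPa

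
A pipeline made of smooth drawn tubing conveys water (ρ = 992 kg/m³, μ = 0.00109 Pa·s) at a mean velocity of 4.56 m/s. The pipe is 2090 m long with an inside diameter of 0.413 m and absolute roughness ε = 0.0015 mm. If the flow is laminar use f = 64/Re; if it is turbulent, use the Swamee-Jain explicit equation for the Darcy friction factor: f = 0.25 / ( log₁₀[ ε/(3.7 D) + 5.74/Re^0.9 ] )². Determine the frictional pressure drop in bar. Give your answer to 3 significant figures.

Reynolds number Re = ρVD/μ = 992 · 4.56 · 0.413 / 0.00109 = 1.714e+06.
Re > 4000 → turbulent. Relative roughness ε/D = 1.5e-06/0.413 = 3.63e-06. Swamee-Jain: f = 0.25/(log₁₀[3.63e-06/3.7 + 5.74/1.714e+06^0.9])² = 0.25/(log₁₀[9.82e-07 + 1.41e-05])² = 0.25/(-4.822)² = 0.01075.
Darcy-Weisbach: ΔP = f(L/D)(ρV²/2) = 0.01075·(2090/0.413)·(992·4.56²/2) = 0.01075·5061·1.031e+04 = 5.611e+05 Pa.
ΔP = 5.611e+05 Pa = 5.61 bar.

ΔP ≈ 5.61 bar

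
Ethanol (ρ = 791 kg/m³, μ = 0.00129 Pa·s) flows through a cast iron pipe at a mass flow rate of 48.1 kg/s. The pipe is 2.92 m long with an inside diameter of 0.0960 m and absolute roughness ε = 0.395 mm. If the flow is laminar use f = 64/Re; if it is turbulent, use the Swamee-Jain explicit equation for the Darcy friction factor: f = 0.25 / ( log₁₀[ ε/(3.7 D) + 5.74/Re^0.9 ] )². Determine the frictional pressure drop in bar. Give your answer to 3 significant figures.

ΔP ≈ 0.246 bar

A = πD²/4 = π(0.096)²/4 = 0.007238 m²; mean velocity V = ṁ/(ρA) = 48.1/(791 · 0.007238) = 8.401 m/s.
Reynolds number Re = ρVD/μ = 791 · 8.401 · 0.096 / 0.00129 = 4.945e+05.
Re > 4000 → turbulent. Relative roughness ε/D = 0.000395/0.096 = 0.00411. Swamee-Jain: f = 0.25/(log₁₀[0.00411/3.7 + 5.74/4.945e+05^0.9])² = 0.25/(log₁₀[0.00111 + 4.31e-05])² = 0.25/(-2.937)² = 0.02897.
Darcy-Weisbach: ΔP = f(L/D)(ρV²/2) = 0.02897·(2.92/0.096)·(791·8.401²/2) = 0.02897·30.42·2.791e+04 = 2.46e+04 Pa.
ΔP = 2.46e+04 Pa = 0.246 bar.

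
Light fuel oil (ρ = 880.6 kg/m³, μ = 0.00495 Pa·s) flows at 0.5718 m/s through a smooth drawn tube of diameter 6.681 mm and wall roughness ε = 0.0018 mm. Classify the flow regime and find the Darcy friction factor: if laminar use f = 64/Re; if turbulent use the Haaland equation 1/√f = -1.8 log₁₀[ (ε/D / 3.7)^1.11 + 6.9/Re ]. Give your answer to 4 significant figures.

Re = ρVD/μ = 880.6·0.5718·0.006681/0.00495 = 679.6.
Re < 2300 → laminar, so f = 64/Re = 0.09417 (roughness is irrelevant in laminar flow).

f ≈ 0.09417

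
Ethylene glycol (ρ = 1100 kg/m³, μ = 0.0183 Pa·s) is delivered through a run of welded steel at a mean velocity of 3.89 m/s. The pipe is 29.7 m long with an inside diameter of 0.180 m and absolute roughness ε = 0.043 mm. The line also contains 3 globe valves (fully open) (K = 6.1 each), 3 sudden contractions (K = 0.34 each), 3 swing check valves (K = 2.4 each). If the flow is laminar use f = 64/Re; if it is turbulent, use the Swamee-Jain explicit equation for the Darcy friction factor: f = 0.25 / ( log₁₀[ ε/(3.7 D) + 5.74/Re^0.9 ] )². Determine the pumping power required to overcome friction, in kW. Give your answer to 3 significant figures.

Reynolds number Re = ρVD/μ = 1100 · 3.89 · 0.18 / 0.0183 = 4.209e+04.
Re > 4000 → turbulent. Relative roughness ε/D = 4.3e-05/0.18 = 0.000239. Swamee-Jain: f = 0.25/(log₁₀[0.000239/3.7 + 5.74/4.209e+04^0.9])² = 0.25/(log₁₀[6.46e-05 + 0.000396])² = 0.25/(-3.337)² = 0.02245.
Total minor-loss coefficient ΣK = 3·6.1 + 3·0.34 + 3·2.4 = 26.5.
ΔP = [f·L/D + ΣK]·(ρV²/2) = [0.02245·29.7/0.18 + 26.5]·(1100·3.89²/2) = [3.704 + 26.5]·8323 = 2.515e+05 Pa.
Q = V·A = 3.89·0.02545 = 0.09899 m³/s.
Pumping power P = QΔP = 0.09899·2.515e+05 = 24900 W = 24.9 kW.

P ≈ 24.9 kW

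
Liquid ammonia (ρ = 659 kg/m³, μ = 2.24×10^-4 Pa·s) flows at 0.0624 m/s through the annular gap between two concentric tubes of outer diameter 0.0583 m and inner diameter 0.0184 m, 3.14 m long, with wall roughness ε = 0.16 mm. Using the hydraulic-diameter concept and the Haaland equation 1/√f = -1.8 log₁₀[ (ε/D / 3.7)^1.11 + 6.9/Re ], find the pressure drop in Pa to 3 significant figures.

Hydraulic diameter D_h = 4A/P = D_o - D_i = 0.0583 - 0.0184 = 0.0399 m.
Re = ρVD_h/μ = 659·0.0624·0.0399/0.000224 = 7325.
ε/D_h = 0.00016/0.0399 = 0.00401; Haaland gives 1/√f = -1.8 log₁₀[0.000511+0.000942] = 5.108, so f = 0.03833.
ΔP = f(L/D_h)(ρV²/2) = 0.03833·3.14/0.0399·1.283 = 3.87 Pa.

ΔP ≈ 3.87 Pa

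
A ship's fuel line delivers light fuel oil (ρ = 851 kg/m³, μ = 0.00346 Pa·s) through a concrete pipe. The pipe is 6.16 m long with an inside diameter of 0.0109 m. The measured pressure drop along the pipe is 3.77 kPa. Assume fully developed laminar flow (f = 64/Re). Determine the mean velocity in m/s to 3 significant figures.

For laminar flow, f = 64/Re with Re = ρVD/μ, so Darcy-Weisbach reduces to ΔP = 32μLV/D². Solving for V: V = ΔP·D²/(32μL) = 3770·(0.0109)²/(32·0.00346·6.16) = 0.6567 m/s.
Check: Re = ρVD/μ = 851·0.6567·0.0109/0.00346 = 1761 < 2300, so the laminar assumption holds.

V ≈ 0.657 m/s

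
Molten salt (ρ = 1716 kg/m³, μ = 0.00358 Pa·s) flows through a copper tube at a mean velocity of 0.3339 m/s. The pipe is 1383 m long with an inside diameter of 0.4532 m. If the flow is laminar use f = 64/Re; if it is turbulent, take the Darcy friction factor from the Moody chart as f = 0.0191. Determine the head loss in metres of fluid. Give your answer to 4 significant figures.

h_f ≈ 0.3312 m

Reynolds number Re = ρVD/μ = 1716 · 0.3339 · 0.4532 / 0.00358 = 7.253e+04.
Re > 4000 → turbulent; use the Moody-chart value f = 0.0191.
Darcy-Weisbach: ΔP = f(L/D)(ρV²/2) = 0.0191·(1383/0.4532)·(1716·0.3339²/2) = 0.0191·3052·95.66 = 5576 Pa.
Head loss h_f = ΔP/(ρg) = 5576/(1716·9.81) = 0.3312 m.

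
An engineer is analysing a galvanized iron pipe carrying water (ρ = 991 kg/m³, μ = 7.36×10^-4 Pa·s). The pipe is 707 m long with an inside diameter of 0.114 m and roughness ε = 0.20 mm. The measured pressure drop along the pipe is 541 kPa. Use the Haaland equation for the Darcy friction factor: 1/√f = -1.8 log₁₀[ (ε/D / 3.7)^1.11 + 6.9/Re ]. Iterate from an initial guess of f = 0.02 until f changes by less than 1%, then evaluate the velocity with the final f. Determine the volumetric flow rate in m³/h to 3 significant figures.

Q ≈ 101 m³/h

Rearranging Darcy-Weisbach: V = √(2·ΔP·D/(f·L·ρ)). With ε/D = 0.0002/0.114 = 0.00175, iterate starting from f = 0.02:
  f = 0.02 → V = √(2·5.41e+05·0.114/(0.02·707·991)) = 2.967 m/s; Re = ρVD/μ = 4.554e+05; f → 0.02306
  f = 0.02306 → V = 2.763 m/s; Re = 4.241e+05; f → 0.02309
Converged (Δf/f < 1%). With the final f = 0.02309: V = √(2·5.41e+05·0.114/(0.02309·707·991)) = 2.762 m/s.
Q = V·A = 2.762·(π/4·0.114²) = 0.02819 m³/s = 101 m³/h.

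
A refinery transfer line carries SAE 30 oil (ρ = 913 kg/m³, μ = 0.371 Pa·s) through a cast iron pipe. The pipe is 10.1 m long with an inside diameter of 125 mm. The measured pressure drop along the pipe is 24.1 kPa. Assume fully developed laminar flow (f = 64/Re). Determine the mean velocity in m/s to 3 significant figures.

V ≈ 3.14 m/s

For laminar flow, f = 64/Re with Re = ρVD/μ, so Darcy-Weisbach reduces to ΔP = 32μLV/D². Solving for V: V = ΔP·D²/(32μL) = 2.41e+04·(0.125)²/(32·0.371·10.1) = 3.14 m/s.
Check: Re = ρVD/μ = 913·3.14·0.125/0.371 = 966 < 2300, so the laminar assumption holds.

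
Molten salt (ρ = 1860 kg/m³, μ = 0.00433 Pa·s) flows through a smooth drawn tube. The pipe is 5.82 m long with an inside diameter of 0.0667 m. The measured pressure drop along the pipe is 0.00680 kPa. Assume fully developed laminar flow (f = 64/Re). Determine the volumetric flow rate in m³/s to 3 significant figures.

Q ≈ 1.31×10^-4 m³/s

For laminar flow, f = 64/Re with Re = ρVD/μ, so Darcy-Weisbach reduces to ΔP = 32μLV/D². Solving for V: V = ΔP·D²/(32μL) = 6.8·(0.0667)²/(32·0.00433·5.82) = 0.03751 m/s.
Check: Re = ρVD/μ = 1860·0.03751·0.0667/0.00433 = 1075 < 2300, so the laminar assumption holds.
Q = V·A = 0.03751·(π/4·0.0667²) = 0.0001311 m³/s = 1.31×10^-4 m³/s.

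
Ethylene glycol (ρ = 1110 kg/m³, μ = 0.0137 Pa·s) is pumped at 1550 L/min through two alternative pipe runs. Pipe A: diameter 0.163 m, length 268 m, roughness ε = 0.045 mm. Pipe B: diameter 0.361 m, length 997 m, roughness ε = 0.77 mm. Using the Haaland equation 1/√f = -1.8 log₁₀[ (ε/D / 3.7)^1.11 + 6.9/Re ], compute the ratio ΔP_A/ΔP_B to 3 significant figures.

Pipe A: V = Q/A = 0.02583/0.02087 = 1.238 m/s; Re = 1.635e+04; ε/D = 0.000276; Haaland → f = 0.02753; ΔP_A = f(L/D)(ρV²/2) = 3.85e+04 Pa.
Pipe B: V = Q/A = 0.02583/0.1024 = 0.2524 m/s; Re = 7382; ε/D = 0.00213; Haaland → f = 0.03607; ΔP_B = f(L/D)(ρV²/2) = 3522 Pa.
ΔP_A/ΔP_B = 3.85e+04/3522 = 10.9.

ΔP_A/ΔP_B ≈ 10.9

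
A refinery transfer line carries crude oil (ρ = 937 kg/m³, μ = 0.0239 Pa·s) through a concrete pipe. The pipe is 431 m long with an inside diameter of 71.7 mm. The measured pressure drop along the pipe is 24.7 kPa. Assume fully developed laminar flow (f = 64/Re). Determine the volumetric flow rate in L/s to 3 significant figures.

For laminar flow, f = 64/Re with Re = ρVD/μ, so Darcy-Weisbach reduces to ΔP = 32μLV/D². Solving for V: V = ΔP·D²/(32μL) = 2.47e+04·(0.0717)²/(32·0.0239·431) = 0.3852 m/s.
Check: Re = ρVD/μ = 937·0.3852·0.0717/0.0239 = 1083 < 2300, so the laminar assumption holds.
Q = V·A = 0.3852·(π/4·0.0717²) = 0.001555 m³/s = 1.56 L/s.

Q ≈ 1.56 L/s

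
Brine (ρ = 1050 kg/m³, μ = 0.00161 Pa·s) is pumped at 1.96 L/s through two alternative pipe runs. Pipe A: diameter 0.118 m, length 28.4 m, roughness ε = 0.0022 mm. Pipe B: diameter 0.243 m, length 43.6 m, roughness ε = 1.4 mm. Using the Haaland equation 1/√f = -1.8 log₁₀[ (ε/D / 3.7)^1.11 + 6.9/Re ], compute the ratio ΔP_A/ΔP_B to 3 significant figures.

Pipe A: V = Q/A = 0.00196/0.01094 = 0.1792 m/s; Re = 1.379e+04; ε/D = 1.86e-05; Haaland → f = 0.02835; ΔP_A = f(L/D)(ρV²/2) = 115.1 Pa.
Pipe B: V = Q/A = 0.00196/0.04638 = 0.04226 m/s; Re = 6698; ε/D = 0.00576; Haaland → f = 0.04093; ΔP_B = f(L/D)(ρV²/2) = 6.887 Pa.
ΔP_A/ΔP_B = 115.1/6.887 = 16.7.

ΔP_A/ΔP_B ≈ 16.7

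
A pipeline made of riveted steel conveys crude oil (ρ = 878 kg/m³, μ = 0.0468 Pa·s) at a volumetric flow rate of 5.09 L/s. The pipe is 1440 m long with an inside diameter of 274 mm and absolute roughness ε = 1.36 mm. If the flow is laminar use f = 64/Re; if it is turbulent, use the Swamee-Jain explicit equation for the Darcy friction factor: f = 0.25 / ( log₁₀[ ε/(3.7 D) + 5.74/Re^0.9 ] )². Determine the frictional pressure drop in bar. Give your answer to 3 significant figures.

Q = 5.09 L/s = 5.09/1000 = 0.00509 m³/s.
Cross-sectional area A = πD²/4 = π(0.274)²/4 = 0.05896 m²; mean velocity V = Q/A = 0.00509/0.05896 = 0.08632 m/s.
Reynolds number Re = ρVD/μ = 878 · 0.08632 · 0.274 / 0.0468 = 443.7.
Re < 2300 → laminar flow, so f = 64/Re = 64/443.7 = 0.1442 (the turbulent correlation is not needed).
Darcy-Weisbach: ΔP = f(L/D)(ρV²/2) = 0.1442·(1440/0.274)·(878·0.08632²/2) = 0.1442·5255·3.271 = 2480 Pa.
ΔP = 2480 Pa = 0.0248 bar.

ΔP ≈ 0.0248 bar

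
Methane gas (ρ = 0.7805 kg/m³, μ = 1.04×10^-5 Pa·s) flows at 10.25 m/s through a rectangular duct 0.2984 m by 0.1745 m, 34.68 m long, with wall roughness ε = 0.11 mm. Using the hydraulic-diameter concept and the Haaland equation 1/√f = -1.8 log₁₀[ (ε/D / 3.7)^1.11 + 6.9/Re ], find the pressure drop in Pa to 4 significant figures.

ΔP ≈ 122.2 Pa

Hydraulic diameter D_h = 4A/P = 4·(0.2984·0.1745)/(2·(0.2984+0.1745)) = 0.2083/0.9458 = 0.2202 m.
Re = ρVD_h/μ = 0.7805·10.25·0.2202/1.04e-05 = 1.694e+05.
ε/D_h = 0.00011/0.2202 = 0.0005; Haaland gives 1/√f = -1.8 log₁₀[5.07e-05+4.07e-05] = 7.27, so f = 0.01892.
ΔP = f(L/D_h)(ρV²/2) = 0.01892·34.68/0.2202·41 = 122.2 Pa.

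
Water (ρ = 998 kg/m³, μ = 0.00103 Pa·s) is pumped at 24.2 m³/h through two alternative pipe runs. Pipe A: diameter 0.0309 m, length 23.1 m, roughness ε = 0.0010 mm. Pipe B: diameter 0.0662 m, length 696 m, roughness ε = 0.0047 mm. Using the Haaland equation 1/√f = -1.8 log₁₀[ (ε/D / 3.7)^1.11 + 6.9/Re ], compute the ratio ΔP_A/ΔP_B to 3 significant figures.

ΔP_A/ΔP_B ≈ 1.29

Pipe A: V = Q/A = 0.006722/0.0007499 = 8.964 m/s; Re = 2.684e+05; ε/D = 3.24e-05; Haaland → f = 0.0149; ΔP_A = f(L/D)(ρV²/2) = 4.468e+05 Pa.
Pipe B: V = Q/A = 0.006722/0.003442 = 1.953 m/s; Re = 1.253e+05; ε/D = 7.1e-05; Haaland → f = 0.01737; ΔP_B = f(L/D)(ρV²/2) = 3.476e+05 Pa.
ΔP_A/ΔP_B = 4.468e+05/3.476e+05 = 1.29.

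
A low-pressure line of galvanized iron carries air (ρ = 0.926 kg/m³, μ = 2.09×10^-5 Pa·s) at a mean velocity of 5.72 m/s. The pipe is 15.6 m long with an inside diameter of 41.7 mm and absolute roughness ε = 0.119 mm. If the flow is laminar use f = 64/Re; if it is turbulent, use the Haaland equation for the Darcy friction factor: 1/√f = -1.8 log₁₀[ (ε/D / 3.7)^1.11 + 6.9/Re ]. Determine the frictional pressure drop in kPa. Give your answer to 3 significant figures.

Reynolds number Re = ρVD/μ = 0.926 · 5.72 · 0.0417 / 2.09e-05 = 1.057e+04.
Re > 4000 → turbulent. Relative roughness ε/D = 0.000119/0.0417 = 0.00285. Haaland: 1/√f = -1.8 log₁₀[(0.00285/3.7)^1.11 + 6.9/1.057e+04] = -1.8 log₁₀[0.000351 + 0.000653] = 5.397, so f = 0.03433.
Darcy-Weisbach: ΔP = f(L/D)(ρV²/2) = 0.03433·(15.6/0.0417)·(0.926·5.72²/2) = 0.03433·374.1·15.15 = 194.5 Pa.
ΔP = 194.5 Pa = 0.195 kPa.

ΔP ≈ 0.195 kPa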